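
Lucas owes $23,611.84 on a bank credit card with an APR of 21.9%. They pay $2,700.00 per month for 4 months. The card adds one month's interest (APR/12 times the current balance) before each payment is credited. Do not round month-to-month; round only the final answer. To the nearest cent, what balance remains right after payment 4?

Monthly rate r = 21.9%/12 = 1.825% = 0.01825.
Each month: B ← B·(1+r) − $2,700.00.
Month 1: interest $430.92; balance after payment $21,342.76.
Month 2: interest $389.51; balance after payment $19,032.26.
Month 3: interest $347.34; balance after payment $16,679.60.
Month 4: interest $304.40; balance after payment $14,284.00.

$14,284.00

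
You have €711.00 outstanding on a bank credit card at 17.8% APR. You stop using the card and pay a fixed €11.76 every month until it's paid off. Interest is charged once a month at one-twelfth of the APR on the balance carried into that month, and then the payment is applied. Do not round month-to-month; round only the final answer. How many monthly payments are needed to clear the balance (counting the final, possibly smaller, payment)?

Monthly rate r = 17.8%/12 = 1.48333% = 0.0148333.
Recurrence: B ← B·(1+r) − €11.76.
Month 1: interest €10.55; balance after payment €709.79.
Month 2: interest €10.53; balance after payment €708.55.
Closed form: n = −ln(1 − rB₀/P)/ln(1+r) = −ln(0.10319)/ln(1.01483) ≈ 154.247, so the balance reaches zero during payment 155.

155 payments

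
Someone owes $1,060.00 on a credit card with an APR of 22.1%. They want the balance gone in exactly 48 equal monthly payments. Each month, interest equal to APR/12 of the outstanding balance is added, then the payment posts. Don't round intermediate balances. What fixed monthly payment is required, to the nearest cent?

Monthly rate r = 22.1%/12 = 1.84167% = 0.0184167.
Level-payment amortization: P = B₀·r / (1 − (1+r)^(−n)) = 1060.00·0.0184167 / (1 − 1.01842^(−48)).
Denominator 1 − (1+r)^(−48) = 0.583537316.
P = 19.5217 / 0.583537316 ≈ 33.45.

$33.45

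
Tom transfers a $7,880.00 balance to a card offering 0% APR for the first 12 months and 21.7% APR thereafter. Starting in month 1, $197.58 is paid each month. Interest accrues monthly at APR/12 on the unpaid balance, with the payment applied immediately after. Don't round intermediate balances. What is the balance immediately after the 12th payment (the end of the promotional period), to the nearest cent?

$5,509.04

Promo months 1–12 at r₀ = 0%/12 = 0; months 13+ at r₁ = 21.7%/12 = 0.0180833.
After month 12 (no interest yet): B = $7,880.00 − 12·$197.58 = $5,509.04.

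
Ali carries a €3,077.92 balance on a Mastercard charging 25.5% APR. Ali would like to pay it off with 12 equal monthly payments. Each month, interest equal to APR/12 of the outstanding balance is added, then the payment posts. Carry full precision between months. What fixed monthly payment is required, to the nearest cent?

€293.29

Monthly rate r = 25.5%/12 = 2.125% = 0.02125.
Level-payment amortization: P = B₀·r / (1 − (1+r)^(−n)) = 3077.92·0.02125 / (1 − 1.02125^(−12)).
Denominator 1 − (1+r)^(−12) = 0.223010472.
P = 65.4058 / 0.223010472 ≈ 293.29.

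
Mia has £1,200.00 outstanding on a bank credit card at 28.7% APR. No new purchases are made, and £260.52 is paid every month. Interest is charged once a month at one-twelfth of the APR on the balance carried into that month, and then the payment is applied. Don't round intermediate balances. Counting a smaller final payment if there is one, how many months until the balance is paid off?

5 months

Monthly rate r = 28.7%/12 = 2.39167% = 0.0239167.
Recurrence: B ← B·(1+r) − £260.52.
Month 1: interest £28.70; balance after payment £968.18.
Month 2: interest £23.16; balance after payment £730.82.
Month 3: interest £17.48; balance after payment £487.77.
Month 4: interest £11.67; balance after payment £238.92.
Month 5: interest £5.71; balance after payment £0.00.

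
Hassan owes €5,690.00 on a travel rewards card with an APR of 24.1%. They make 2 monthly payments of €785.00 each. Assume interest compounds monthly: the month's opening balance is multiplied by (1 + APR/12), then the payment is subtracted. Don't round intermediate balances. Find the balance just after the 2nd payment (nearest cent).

Monthly rate r = 24.1%/12 = 2.00833% = 0.0200833.
Each month: B ← B·(1+r) − €785.00.
Month 1: interest €114.27; balance after payment €5,019.27.
Month 2: interest €100.80; balance after payment €4,335.08.

€4,335.08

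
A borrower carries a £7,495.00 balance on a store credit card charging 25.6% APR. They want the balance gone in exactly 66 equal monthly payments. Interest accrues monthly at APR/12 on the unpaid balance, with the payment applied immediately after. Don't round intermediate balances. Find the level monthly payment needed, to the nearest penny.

£212.70

Monthly rate r = 25.6%/12 = 2.13333% = 0.0213333.
Level-payment amortization: P = B₀·r / (1 − (1+r)^(−n)) = 7495.00·0.0213333 / (1 − 1.02133^(−66)).
Denominator 1 − (1+r)^(−66) = 0.75171837.
P = 159.893 / 0.75171837 ≈ 212.70.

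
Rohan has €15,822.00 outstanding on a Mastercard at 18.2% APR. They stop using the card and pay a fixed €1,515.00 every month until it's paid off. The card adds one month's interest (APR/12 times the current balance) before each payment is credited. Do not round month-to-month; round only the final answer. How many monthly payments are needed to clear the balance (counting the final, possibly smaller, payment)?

Monthly rate r = 18.2%/12 = 1.51667% = 0.0151667.
Recurrence: B ← B·(1+r) − €1,515.00.
Month 1: interest €239.97; balance after payment €14,546.97.
Month 2: interest €220.63; balance after payment €13,252.60.
Closed form: n = −ln(1 − rB₀/P)/ln(1+r) = −ln(0.84161)/ln(1.01517) ≈ 11.456, so the balance reaches zero during payment 12.

12 months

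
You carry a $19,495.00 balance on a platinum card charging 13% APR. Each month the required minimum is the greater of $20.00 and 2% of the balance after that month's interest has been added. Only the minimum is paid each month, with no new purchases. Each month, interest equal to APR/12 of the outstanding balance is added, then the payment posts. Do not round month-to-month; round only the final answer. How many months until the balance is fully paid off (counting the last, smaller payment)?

388 months

Monthly rate r = 13%/12 = 1.08333% = 0.0108333.
While 2% of the post-interest balance exceeds $20.00, each month B ← (B·(1+r))·(1 − 0.02), i.e. B shrinks by the factor (1+r)·0.98 = 0.99062.
This holds for months 1–317. Entering month 318 the balance is $981.77; 2% of the post-interest balance is now below $20.00, so the flat $20.00 minimum applies from here.
From month 318 a fixed $20.00 at rate r clears $981.77 in 71 more payments. Total: 317 + 71 = 388 months.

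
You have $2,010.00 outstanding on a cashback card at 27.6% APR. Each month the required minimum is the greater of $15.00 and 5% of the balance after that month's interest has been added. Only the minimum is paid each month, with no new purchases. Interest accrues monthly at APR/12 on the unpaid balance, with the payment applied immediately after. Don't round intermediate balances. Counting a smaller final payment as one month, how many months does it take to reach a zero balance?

Monthly rate r = 27.6%/12 = 2.3% = 0.023.
While 5% of the post-interest balance exceeds $15.00, each month B ← (B·(1+r))·(1 − 0.05), i.e. B shrinks by the factor (1+r)·0.95 = 0.97185.
This holds for months 1–68. Entering month 69 the balance is $288.37; 5% of the post-interest balance is now below $15.00, so the flat $15.00 minimum applies from here.
From month 69 a fixed $15.00 at rate r clears $288.37 in 26 more payments. Total: 68 + 26 = 94 months.

94 months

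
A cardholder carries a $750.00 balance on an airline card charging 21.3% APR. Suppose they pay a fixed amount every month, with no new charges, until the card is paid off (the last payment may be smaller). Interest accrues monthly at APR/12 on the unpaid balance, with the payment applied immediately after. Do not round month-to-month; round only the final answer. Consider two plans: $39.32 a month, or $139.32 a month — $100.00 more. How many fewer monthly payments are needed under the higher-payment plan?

18 fewer payments

Monthly rate r = 21.3%/12 = 1.775% = 0.01775.
At $39.32/mo: n = ⌈−ln(1 − rB₀/P)/ln(1+r)⌉ = 24 payments (last $19.48); total interest = total paid − $750.00 = $173.84.
At $139.32/mo: 6 payments (last $98.92); total interest $45.52.
Payments saved = 24 − 6 = 18.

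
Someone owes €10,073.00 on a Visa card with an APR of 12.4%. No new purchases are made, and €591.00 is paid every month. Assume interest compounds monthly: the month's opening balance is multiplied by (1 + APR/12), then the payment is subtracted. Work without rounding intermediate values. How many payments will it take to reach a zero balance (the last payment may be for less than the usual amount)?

Monthly rate r = 12.4%/12 = 1.03333% = 0.0103333.
Recurrence: B ← B·(1+r) − €591.00.
Month 1: interest €104.09; balance after payment €9,586.09.
Month 2: interest €99.06; balance after payment €9,094.14.
Closed form: n = −ln(1 − rB₀/P)/ln(1+r) = −ln(0.82388)/ln(1.01033) ≈ 18.845, so the balance reaches zero during payment 19.

19 payments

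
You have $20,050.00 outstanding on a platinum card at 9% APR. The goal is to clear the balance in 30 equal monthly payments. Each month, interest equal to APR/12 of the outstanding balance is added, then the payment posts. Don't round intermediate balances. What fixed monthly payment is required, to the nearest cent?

$748.83

Monthly rate r = 9%/12 = 0.75% = 0.0075.
Level-payment amortization: P = B₀·r / (1 − (1+r)^(−n)) = 20050.00·0.0075 / (1 − 1.0075^(−30)).
Denominator 1 − (1+r)^(−30) = 0.200813102.
P = 150.375 / 0.200813102 ≈ 748.83.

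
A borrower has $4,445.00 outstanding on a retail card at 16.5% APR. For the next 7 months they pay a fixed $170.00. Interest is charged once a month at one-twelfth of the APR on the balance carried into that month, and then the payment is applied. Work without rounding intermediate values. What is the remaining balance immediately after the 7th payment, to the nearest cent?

$3,650.66

Monthly rate r = 16.5%/12 = 1.375% = 0.01375.
Each month: B ← B·(1+r) − $170.00.
Month 1: interest $61.12; balance after payment $4,336.12.
Month 2: interest $59.62; balance after payment $4,225.74.
Month 3: interest $58.10; balance after payment $4,113.84.
Month 4: interest $56.57; balance after payment $4,000.41.
Month 5: interest $55.01; balance after payment $3,885.42.
Month 6: interest $53.42; balance after payment $3,768.84.
Month 7: interest $51.82; balance after payment $3,650.66.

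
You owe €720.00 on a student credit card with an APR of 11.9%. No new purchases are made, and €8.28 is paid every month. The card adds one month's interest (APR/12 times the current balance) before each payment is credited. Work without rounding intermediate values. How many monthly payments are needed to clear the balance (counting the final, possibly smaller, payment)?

201 months

Monthly rate r = 11.9%/12 = 0.991667% = 0.00991667.
Recurrence: B ← B·(1+r) − €8.28.
Month 1: interest €7.14; balance after payment €718.86.
Month 2: interest €7.13; balance after payment €717.71.
Closed form: n = −ln(1 − rB₀/P)/ln(1+r) = −ln(0.13768)/ln(1.00992) ≈ 200.937, so the balance reaches zero during payment 201.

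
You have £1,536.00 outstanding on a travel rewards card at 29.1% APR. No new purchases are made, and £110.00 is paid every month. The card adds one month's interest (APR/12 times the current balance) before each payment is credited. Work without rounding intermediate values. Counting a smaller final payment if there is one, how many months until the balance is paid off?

Monthly rate r = 29.1%/12 = 2.425% = 0.02425.
Recurrence: B ← B·(1+r) − £110.00.
Month 1: interest £37.25; balance after payment £1,463.25.
Month 2: interest £35.48; balance after payment £1,388.73.
Closed form: n = −ln(1 − rB₀/P)/ln(1+r) = −ln(0.66138)/ln(1.02425) ≈ 17.254, so the balance reaches zero during payment 18.

18 months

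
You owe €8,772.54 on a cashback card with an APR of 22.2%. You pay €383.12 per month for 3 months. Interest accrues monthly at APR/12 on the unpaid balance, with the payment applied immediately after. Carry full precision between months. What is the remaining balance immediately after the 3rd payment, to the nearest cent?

Monthly rate r = 22.2%/12 = 1.85% = 0.0185.
Each month: B ← B·(1+r) − €383.12.
Month 1: interest €162.29; balance after payment €8,551.71.
Month 2: interest €158.21; balance after payment €8,326.80.
Month 3: interest €154.05; balance after payment €8,097.72.

€8,097.72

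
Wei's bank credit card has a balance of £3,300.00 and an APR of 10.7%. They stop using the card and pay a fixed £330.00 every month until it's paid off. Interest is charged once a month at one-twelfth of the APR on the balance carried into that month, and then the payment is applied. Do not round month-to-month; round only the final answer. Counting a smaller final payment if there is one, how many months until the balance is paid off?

11 payments

Monthly rate r = 10.7%/12 = 0.891667% = 0.00891667.
Recurrence: B ← B·(1+r) − £330.00.
Month 1: interest £29.43; balance after payment £2,999.43.
Month 2: interest £26.74; balance after payment £2,696.17.
Closed form: n = −ln(1 − rB₀/P)/ln(1+r) = −ln(0.91083)/ln(1.00892) ≈ 10.521, so the balance reaches zero during payment 11.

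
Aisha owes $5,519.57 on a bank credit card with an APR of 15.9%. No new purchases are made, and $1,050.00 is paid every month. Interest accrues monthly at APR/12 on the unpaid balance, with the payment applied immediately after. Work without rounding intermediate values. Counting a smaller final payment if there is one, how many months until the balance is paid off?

Monthly rate r = 15.9%/12 = 1.325% = 0.01325.
Recurrence: B ← B·(1+r) − $1,050.00.
Month 1: interest $73.13; balance after payment $4,542.70.
Month 2: interest $60.19; balance after payment $3,552.90.
Month 3: interest $47.08; balance after payment $2,549.97.
Month 4: interest $33.79; balance after payment $1,533.76.
Month 5: interest $20.32; balance after payment $504.08.
Month 6: interest $6.68; balance after payment $0.00.

6 months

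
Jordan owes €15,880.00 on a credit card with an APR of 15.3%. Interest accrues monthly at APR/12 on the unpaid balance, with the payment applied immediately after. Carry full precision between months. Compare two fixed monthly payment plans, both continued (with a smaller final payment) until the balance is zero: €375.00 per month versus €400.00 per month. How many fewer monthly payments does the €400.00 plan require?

6 fewer payments

Monthly rate r = 15.3%/12 = 1.275% = 0.01275.
At €375.00/mo: n = ⌈−ln(1 − rB₀/P)/ln(1+r)⌉ = 62 payments (last €104.70); total interest = total paid − €15,880.00 = €7,099.70.
At €400.00/mo: 56 payments (last €277.01); total interest €6,397.01.
Payments saved = 62 − 56 = 6.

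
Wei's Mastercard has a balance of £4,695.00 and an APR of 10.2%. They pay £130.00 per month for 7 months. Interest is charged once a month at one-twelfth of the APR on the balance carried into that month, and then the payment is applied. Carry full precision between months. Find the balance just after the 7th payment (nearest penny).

£4,048.04

Monthly rate r = 10.2%/12 = 0.85% = 0.0085.
Each month: B ← B·(1+r) − £130.00.
Month 1: interest £39.91; balance after payment £4,604.91.
Month 2: interest £39.14; balance after payment £4,514.05.
Month 3: interest £38.37; balance after payment £4,422.42.
Month 4: interest £37.59; balance after payment £4,330.01.
Month 5: interest £36.81; balance after payment £4,236.81.
Month 6: interest £36.01; balance after payment £4,142.83.
Month 7: interest £35.21; balance after payment £4,048.04.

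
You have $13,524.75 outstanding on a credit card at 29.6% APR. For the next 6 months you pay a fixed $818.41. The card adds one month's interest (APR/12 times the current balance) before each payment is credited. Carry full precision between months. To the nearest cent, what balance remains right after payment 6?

Monthly rate r = 29.6%/12 = 2.46667% = 0.0246667.
Each month: B ← B·(1+r) − $818.41.
Month 1: interest $333.61; balance after payment $13,039.95.
Month 2: interest $321.65; balance after payment $12,543.19.
Month 3: interest $309.40; balance after payment $12,034.18.
Month 4: interest $296.84; balance after payment $11,512.61.
Month 5: interest $283.98; balance after payment $10,978.18.
Month 6: interest $270.80; balance after payment $10,430.57.

$10,430.57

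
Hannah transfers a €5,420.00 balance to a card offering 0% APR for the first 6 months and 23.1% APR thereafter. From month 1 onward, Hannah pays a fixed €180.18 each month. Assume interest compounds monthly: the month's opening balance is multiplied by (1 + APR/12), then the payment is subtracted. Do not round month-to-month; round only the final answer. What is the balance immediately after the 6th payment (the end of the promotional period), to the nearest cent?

Promo months 1–6 at r₀ = 0%/12 = 0; months 7+ at r₁ = 23.1%/12 = 0.01925.
After month 6 (no interest yet): B = €5,420.00 − 6·€180.18 = €4,338.92.

€4,338.92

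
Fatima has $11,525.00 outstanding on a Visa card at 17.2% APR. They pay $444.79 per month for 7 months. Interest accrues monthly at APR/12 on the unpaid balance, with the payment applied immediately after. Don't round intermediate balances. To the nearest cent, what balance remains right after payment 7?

$9,481.61

Monthly rate r = 17.2%/12 = 1.43333% = 0.0143333.
Each month: B ← B·(1+r) − $444.79.
Month 1: interest $165.19; balance after payment $11,245.40.
Month 2: interest $161.18; balance after payment $10,961.80.
Month 3: interest $157.12; balance after payment $10,674.12.
Month 4: interest $153.00; balance after payment $10,382.33.
Month 5: interest $148.81; balance after payment $10,086.35.
Month 6: interest $144.57; balance after payment $9,786.14.
Month 7: interest $140.27; balance after payment $9,481.61.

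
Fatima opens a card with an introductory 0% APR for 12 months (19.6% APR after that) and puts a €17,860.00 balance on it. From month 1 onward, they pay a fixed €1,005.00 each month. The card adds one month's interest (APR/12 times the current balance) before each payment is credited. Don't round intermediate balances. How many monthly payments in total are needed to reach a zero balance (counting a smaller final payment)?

Promo months 1–12 at r₀ = 0%/12 = 0; months 13+ at r₁ = 19.6%/12 = 0.0163333.
After month 12 (no interest yet): B = €17,860.00 − 12·€1,005.00 = €5,800.00.
Then at r₁ with €1,005.00/mo: n₂ = −ln(1 − r₁·B/P)/ln(1+r₁) ≈ 6.11 → 7 more payments.

19 months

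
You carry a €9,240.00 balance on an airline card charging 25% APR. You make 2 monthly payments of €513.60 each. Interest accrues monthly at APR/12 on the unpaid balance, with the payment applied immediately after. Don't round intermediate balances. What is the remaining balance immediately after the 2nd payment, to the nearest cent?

Monthly rate r = 25%/12 = 2.08333% = 0.0208333.
Each month: B ← B·(1+r) − €513.60.
Month 1: interest €192.50; balance after payment €8,918.90.
Month 2: interest €185.81; balance after payment €8,591.11.

€8,591.11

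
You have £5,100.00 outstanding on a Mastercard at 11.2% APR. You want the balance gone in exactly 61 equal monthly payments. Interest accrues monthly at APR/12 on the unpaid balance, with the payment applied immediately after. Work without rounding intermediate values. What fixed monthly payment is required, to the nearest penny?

Monthly rate r = 11.2%/12 = 0.933333% = 0.00933333.
Level-payment amortization: P = B₀·r / (1 − (1+r)^(−n)) = 5100.00·0.00933333 / (1 − 1.00933^(−61)).
Denominator 1 − (1+r)^(−61) = 0.432601194.
P = 47.6 / 0.432601194 ≈ 110.03.

£110.03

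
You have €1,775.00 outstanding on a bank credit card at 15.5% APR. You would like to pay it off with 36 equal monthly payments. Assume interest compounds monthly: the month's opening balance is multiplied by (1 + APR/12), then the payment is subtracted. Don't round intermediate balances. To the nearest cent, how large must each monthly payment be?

€61.97

Monthly rate r = 15.5%/12 = 1.29167% = 0.0129167.
Level-payment amortization: P = B₀·r / (1 − (1+r)^(−n)) = 1775.00·0.0129167 / (1 − 1.01292^(−36)).
Denominator 1 − (1+r)^(−36) = 0.369991827.
P = 22.9271 / 0.369991827 ≈ 61.97.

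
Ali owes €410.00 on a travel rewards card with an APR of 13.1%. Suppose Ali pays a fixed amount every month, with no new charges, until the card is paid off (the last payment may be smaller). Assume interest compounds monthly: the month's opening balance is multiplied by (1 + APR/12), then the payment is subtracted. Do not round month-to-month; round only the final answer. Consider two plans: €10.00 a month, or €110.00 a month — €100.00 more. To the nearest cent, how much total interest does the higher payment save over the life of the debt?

€125.65

Monthly rate r = 13.1%/12 = 1.09167% = 0.0109167.
At €10.00/mo: n = ⌈−ln(1 − rB₀/P)/ln(1+r)⌉ = 55 payments (last €6.59); total interest = total paid − €410.00 = €136.59.
At €110.00/mo: 4 payments (last €90.94); total interest €10.94.
Interest saved = €136.59 − €10.94 = €125.65.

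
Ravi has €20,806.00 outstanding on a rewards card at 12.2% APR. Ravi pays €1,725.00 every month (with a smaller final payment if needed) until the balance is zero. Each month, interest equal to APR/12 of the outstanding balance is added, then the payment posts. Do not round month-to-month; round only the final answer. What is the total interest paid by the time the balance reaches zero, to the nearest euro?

€1,504

Monthly rate r = 12.2%/12 = 1.01667% = 0.0101667.
Payoff takes n = ⌈−ln(1 − rB₀/P)/ln(1+r)⌉ = ⌈12.933⌉ = 13 payments; the last is €1,609.78.
Total paid = 12·€1,725.00 + €1,609.78 = €22,309.78.
Total interest = total paid − principal = €22,309.78 − €20,806.00 = €1,503.78.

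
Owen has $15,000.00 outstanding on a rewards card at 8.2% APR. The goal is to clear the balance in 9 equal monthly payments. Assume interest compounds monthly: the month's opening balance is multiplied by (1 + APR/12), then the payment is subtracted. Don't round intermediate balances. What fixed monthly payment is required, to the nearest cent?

$1,724.13

Monthly rate r = 8.2%/12 = 0.683333% = 0.00683333.
Level-payment amortization: P = B₀·r / (1 − (1+r)^(−n)) = 15000.00·0.00683333 / (1 − 1.00683^(−9)).
Denominator 1 − (1+r)^(−9) = 0.0594503376.
P = 102.5 / 0.0594503376 ≈ 1724.13.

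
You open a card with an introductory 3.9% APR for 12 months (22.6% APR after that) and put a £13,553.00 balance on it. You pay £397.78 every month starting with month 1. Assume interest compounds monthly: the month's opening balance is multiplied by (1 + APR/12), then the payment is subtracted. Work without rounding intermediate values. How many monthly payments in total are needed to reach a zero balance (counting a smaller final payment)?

43 months

Promo months 1–12 at r₀ = 3.9%/12 = 0.00325; months 13+ at r₁ = 22.6%/12 = 0.0188333.
After month 12: iterate B ← B·(1+r₀) − £397.78 for 12 months → £9,231.50.
Then at r₁ with £397.78/mo: n₂ = −ln(1 − r₁·B/P)/ln(1+r₁) ≈ 30.80 → 31 more payments.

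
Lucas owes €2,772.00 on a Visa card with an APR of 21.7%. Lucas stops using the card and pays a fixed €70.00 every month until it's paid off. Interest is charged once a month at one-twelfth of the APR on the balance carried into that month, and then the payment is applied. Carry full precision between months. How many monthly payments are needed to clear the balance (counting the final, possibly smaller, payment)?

71 months

Monthly rate r = 21.7%/12 = 1.80833% = 0.0180833.
Recurrence: B ← B·(1+r) − €70.00.
Month 1: interest €50.13; balance after payment €2,752.13.
Month 2: interest €49.77; balance after payment €2,731.89.
Closed form: n = −ln(1 − rB₀/P)/ln(1+r) = −ln(0.2839)/ln(1.01808) ≈ 70.257, so the balance reaches zero during payment 71.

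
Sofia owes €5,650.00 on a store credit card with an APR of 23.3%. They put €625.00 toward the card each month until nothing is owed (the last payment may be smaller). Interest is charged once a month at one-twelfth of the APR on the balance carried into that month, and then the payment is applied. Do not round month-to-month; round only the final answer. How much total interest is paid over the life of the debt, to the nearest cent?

Monthly rate r = 23.3%/12 = 1.94167% = 0.0194167.
Payoff takes n = ⌈−ln(1 − rB₀/P)/ln(1+r)⌉ = ⌈10.037⌉ = 11 payments; the last is €23.12.
Total paid = 10·€625.00 + €23.12 = €6,273.12.
Total interest = total paid − principal = €6,273.12 − €5,650.00 = €623.12.

€623.12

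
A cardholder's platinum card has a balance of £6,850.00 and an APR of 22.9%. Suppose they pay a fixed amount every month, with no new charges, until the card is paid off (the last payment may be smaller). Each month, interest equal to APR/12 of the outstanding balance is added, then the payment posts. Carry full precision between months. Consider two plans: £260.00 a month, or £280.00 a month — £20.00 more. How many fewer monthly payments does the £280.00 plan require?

3 fewer payments

Monthly rate r = 22.9%/12 = 1.90833% = 0.0190833.
At £260.00/mo: n = ⌈−ln(1 − rB₀/P)/ln(1+r)⌉ = 37 payments (last £250.14); total interest = total paid − £6,850.00 = £2,760.14.
At £280.00/mo: 34 payments (last £76.88); total interest £2,466.88.
Payments saved = 37 − 34 = 3.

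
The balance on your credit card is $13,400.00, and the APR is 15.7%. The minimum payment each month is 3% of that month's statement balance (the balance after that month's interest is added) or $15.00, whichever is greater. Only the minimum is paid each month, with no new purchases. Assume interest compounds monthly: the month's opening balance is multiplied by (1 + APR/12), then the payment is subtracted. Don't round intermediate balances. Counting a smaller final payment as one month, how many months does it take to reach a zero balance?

233 months

Monthly rate r = 15.7%/12 = 1.30833% = 0.0130833.
While 3% of the post-interest balance exceeds $15.00, each month B ← (B·(1+r))·(1 − 0.03), i.e. B shrinks by the factor (1+r)·0.97 = 0.98269.
This holds for months 1–190. Entering month 191 the balance is $485.64; 3% of the post-interest balance is now below $15.00, so the flat $15.00 minimum applies from here.
From month 191 a fixed $15.00 at rate r clears $485.64 in 43 more payments. Total: 190 + 43 = 233 months.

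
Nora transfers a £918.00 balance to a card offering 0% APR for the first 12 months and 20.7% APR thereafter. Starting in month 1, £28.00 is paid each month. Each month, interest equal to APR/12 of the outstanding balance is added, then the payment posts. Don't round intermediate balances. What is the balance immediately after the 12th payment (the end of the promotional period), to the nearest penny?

£582.00

Promo months 1–12 at r₀ = 0%/12 = 0; months 13+ at r₁ = 20.7%/12 = 0.01725.
After month 12 (no interest yet): B = £918.00 − 12·£28.00 = £582.00.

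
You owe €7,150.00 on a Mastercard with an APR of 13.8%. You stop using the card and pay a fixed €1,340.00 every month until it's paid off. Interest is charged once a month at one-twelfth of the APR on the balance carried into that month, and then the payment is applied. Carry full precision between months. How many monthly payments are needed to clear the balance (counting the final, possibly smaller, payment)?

Monthly rate r = 13.8%/12 = 1.15% = 0.0115.
Recurrence: B ← B·(1+r) − €1,340.00.
Month 1: interest €82.22; balance after payment €5,892.23.
Month 2: interest €67.76; balance after payment €4,619.99.
Month 3: interest €53.13; balance after payment €3,333.12.
Month 4: interest €38.33; balance after payment €2,031.45.
Month 5: interest €23.36; balance after payment €714.81.
Month 6: interest €8.22; balance after payment €0.00.

6 payments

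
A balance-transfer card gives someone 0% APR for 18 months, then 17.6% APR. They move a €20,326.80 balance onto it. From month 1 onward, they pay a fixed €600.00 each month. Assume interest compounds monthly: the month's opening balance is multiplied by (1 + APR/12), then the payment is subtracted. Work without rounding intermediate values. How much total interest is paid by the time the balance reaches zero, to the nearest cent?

Promo months 1–18 at r₀ = 0%/12 = 0; months 19+ at r₁ = 17.6%/12 = 0.0146667.
After month 18 (no interest yet): B = €20,326.80 − 18·€600.00 = €9,526.80.
Then at r₁ with €600.00/mo: n₂ = −ln(1 − r₁·B/P)/ln(1+r₁) ≈ 18.21 → 19 more payments.
Total paid = 36·€600.00 + €125.41 = €21,725.41; interest = €21,725.41 − €20,326.80 = €1,398.61.

€1,398.61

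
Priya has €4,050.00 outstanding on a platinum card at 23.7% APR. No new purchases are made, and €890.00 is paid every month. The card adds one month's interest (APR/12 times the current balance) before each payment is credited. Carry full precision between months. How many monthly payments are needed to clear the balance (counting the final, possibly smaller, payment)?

5 months

Monthly rate r = 23.7%/12 = 1.975% = 0.01975.
Recurrence: B ← B·(1+r) − €890.00.
Month 1: interest €79.99; balance after payment €3,239.99.
Month 2: interest €63.99; balance after payment €2,413.98.
Month 3: interest €47.68; balance after payment €1,571.65.
Month 4: interest €31.04; balance after payment €712.69.
Month 5: interest €14.08; balance after payment €0.00.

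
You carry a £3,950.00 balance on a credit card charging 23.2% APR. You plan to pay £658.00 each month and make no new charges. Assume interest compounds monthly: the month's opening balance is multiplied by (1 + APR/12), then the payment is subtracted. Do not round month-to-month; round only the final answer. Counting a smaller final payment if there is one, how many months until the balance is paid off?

7 payments

Monthly rate r = 23.2%/12 = 1.93333% = 0.0193333.
Recurrence: B ← B·(1+r) − £658.00.
Month 1: interest £76.37; balance after payment £3,368.37.
Month 2: interest £65.12; balance after payment £2,775.49.
Closed form: n = −ln(1 − rB₀/P)/ln(1+r) = −ln(0.88394)/ln(1.01933) ≈ 6.442, so the balance reaches zero during payment 7.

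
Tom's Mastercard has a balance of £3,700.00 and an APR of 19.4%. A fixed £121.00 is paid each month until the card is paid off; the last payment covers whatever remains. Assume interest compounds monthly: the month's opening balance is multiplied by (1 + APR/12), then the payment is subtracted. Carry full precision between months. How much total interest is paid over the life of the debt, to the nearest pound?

£1,445

Monthly rate r = 19.4%/12 = 1.61667% = 0.0161667.
Payoff takes n = ⌈−ln(1 − rB₀/P)/ln(1+r)⌉ = ⌈42.520⌉ = 43 payments; the last is £63.21.
Total paid = 42·£121.00 + £63.21 = £5,145.21.
Total interest = total paid − principal = £5,145.21 − £3,700.00 = £1,445.21.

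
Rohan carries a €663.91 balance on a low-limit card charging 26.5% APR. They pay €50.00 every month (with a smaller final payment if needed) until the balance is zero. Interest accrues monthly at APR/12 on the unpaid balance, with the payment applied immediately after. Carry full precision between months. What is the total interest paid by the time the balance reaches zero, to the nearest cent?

Monthly rate r = 26.5%/12 = 2.20833% = 0.0220833.
Payoff takes n = ⌈−ln(1 − rB₀/P)/ln(1+r)⌉ = ⌈15.888⌉ = 16 payments; the last is €44.46.
Total paid = 15·€50.00 + €44.46 = €794.46.
Total interest = total paid − principal = €794.46 − €663.91 = €130.55.

€130.55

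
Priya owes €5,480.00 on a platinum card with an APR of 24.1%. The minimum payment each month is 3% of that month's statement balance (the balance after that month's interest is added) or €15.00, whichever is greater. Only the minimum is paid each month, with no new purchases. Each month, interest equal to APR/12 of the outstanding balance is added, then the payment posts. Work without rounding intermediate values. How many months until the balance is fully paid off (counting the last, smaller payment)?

Monthly rate r = 24.1%/12 = 2.00833% = 0.0200833.
While 3% of the post-interest balance exceeds €15.00, each month B ← (B·(1+r))·(1 − 0.03), i.e. B shrinks by the factor (1+r)·0.97 = 0.98948.
This holds for months 1–229. Entering month 230 the balance is €486.49; 3% of the post-interest balance is now below €15.00, so the flat €15.00 minimum applies from here.
From month 230 a fixed €15.00 at rate r clears €486.49 in 53 more payments. Total: 229 + 53 = 282 months.

282 months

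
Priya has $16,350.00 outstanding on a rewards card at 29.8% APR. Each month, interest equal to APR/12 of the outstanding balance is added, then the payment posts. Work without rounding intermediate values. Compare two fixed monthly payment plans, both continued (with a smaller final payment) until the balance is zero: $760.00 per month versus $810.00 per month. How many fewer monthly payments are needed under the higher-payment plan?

Monthly rate r = 29.8%/12 = 2.48333% = 0.0248333.
At $760.00/mo: n = ⌈−ln(1 − rB₀/P)/ln(1+r)⌉ = 32 payments (last $114.65); total interest = total paid − $16,350.00 = $7,324.65.
At $810.00/mo: 29 payments (last $294.24); total interest $6,624.24.
Payments saved = 32 − 29 = 3.

3 fewer payments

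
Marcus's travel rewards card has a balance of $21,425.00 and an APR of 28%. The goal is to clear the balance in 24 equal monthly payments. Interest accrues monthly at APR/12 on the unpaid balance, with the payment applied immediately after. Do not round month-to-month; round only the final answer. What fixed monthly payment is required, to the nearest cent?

$1,175.99

Monthly rate r = 28%/12 = 2.33333% = 0.0233333.
Level-payment amortization: P = B₀·r / (1 − (1+r)^(−n)) = 21425.00·0.0233333 / (1 − 1.02333^(−24)).
Denominator 1 − (1+r)^(−24) = 0.425104245.
P = 499.917 / 0.425104245 ≈ 1175.99.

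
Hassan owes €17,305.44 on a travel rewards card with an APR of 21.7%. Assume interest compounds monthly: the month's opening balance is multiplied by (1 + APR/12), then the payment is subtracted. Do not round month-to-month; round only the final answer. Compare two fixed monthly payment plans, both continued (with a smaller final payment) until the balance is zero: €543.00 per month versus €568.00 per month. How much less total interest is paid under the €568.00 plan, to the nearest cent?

Monthly rate r = 21.7%/12 = 1.80833% = 0.0180833.
At €543.00/mo: n = ⌈−ln(1 − rB₀/P)/ln(1+r)⌉ = 48 payments (last €498.65); total interest = total paid − €17,305.44 = €8,714.21.
At €568.00/mo: 45 payments (last €383.49); total interest €8,070.05.
Interest saved = €8,714.21 − €8,070.05 = €644.16.

€644.16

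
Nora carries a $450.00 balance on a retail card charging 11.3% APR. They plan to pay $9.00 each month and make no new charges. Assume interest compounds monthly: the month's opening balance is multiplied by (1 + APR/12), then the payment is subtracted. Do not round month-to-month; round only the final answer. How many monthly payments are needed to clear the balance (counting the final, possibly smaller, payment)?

68 months

Monthly rate r = 11.3%/12 = 0.941667% = 0.00941667.
Recurrence: B ← B·(1+r) − $9.00.
Month 1: interest $4.24; balance after payment $445.24.
Month 2: interest $4.19; balance after payment $440.43.
Closed form: n = −ln(1 − rB₀/P)/ln(1+r) = −ln(0.52917)/ln(1.00942) ≈ 67.906, so the balance reaches zero during payment 68.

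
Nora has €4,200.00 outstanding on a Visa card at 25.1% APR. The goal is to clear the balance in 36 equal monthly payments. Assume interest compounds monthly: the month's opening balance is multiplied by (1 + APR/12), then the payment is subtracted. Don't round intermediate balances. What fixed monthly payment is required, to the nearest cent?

€167.21

Monthly rate r = 25.1%/12 = 2.09167% = 0.0209167.
Level-payment amortization: P = B₀·r / (1 − (1+r)^(−n)) = 4200.00·0.0209167 / (1 − 1.02092^(−36)).
Denominator 1 − (1+r)^(−36) = 0.525376298.
P = 87.85 / 0.525376298 ≈ 167.21.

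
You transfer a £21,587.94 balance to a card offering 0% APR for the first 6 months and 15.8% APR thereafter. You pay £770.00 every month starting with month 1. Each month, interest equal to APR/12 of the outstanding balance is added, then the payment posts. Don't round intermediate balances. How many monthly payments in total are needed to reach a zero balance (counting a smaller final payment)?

Promo months 1–6 at r₀ = 0%/12 = 0; months 7+ at r₁ = 15.8%/12 = 0.0131667.
After month 6 (no interest yet): B = £21,587.94 − 6·£770.00 = £16,967.94.
Then at r₁ with £770.00/mo: n₂ = −ln(1 − r₁·B/P)/ln(1+r₁) ≈ 26.20 → 27 more payments.

33 months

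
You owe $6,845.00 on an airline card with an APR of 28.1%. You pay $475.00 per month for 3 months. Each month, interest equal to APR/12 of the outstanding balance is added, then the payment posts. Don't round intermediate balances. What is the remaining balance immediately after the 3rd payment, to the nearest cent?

Monthly rate r = 28.1%/12 = 2.34167% = 0.0234167.
Each month: B ← B·(1+r) − $475.00.
Month 1: interest $160.29; balance after payment $6,530.29.
Month 2: interest $152.92; balance after payment $6,208.20.
Month 3: interest $145.38; balance after payment $5,878.58.

$5,878.58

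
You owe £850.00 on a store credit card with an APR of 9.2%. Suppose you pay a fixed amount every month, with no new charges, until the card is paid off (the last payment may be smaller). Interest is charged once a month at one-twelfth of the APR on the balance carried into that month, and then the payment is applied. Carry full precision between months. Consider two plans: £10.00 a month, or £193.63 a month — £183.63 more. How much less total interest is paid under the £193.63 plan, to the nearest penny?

£512.70

Monthly rate r = 9.2%/12 = 0.766667% = 0.00766667.
At £10.00/mo: n = ⌈−ln(1 − rB₀/P)/ln(1+r)⌉ = 139 payments (last £0.83); total interest = total paid − £850.00 = £530.83.
At £193.63/mo: 5 payments (last £93.61); total interest £18.13.
Interest saved = £530.83 − £18.13 = £512.70.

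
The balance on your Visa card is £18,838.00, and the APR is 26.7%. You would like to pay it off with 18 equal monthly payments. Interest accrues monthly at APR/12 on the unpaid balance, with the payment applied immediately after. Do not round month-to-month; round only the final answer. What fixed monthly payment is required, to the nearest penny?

Monthly rate r = 26.7%/12 = 2.225% = 0.02225.
Level-payment amortization: P = B₀·r / (1 − (1+r)^(−n)) = 18838.00·0.02225 / (1 − 1.02225^(−18)).
Denominator 1 − (1+r)^(−18) = 0.327066957.
P = 419.145 / 0.327066957 ≈ 1281.53.

£1,281.53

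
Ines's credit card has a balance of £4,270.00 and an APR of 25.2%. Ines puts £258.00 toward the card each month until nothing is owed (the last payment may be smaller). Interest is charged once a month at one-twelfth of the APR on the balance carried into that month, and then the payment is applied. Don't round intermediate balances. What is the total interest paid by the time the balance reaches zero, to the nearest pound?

£1,032

Monthly rate r = 25.2%/12 = 2.1% = 0.021.
Payoff takes n = ⌈−ln(1 − rB₀/P)/ln(1+r)⌉ = ⌈20.548⌉ = 21 payments; the last is £141.97.
Total paid = 20·£258.00 + £141.97 = £5,301.97.
Total interest = total paid − principal = £5,301.97 − £4,270.00 = £1,031.97.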